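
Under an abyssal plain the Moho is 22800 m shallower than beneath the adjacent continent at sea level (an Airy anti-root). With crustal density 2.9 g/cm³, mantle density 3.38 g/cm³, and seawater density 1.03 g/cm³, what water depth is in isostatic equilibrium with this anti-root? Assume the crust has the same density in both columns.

Replacing a thickness d of crust by seawater at the top must be balanced by replacing crust with mantle at the base: d (ρ_c − ρ_w) = a (ρ_m − ρ_c).
d = a (ρ_m − ρ_c)/(ρ_c − ρ_w) = 22800 m × 0.48/1.87 = 5850 m.

5850 m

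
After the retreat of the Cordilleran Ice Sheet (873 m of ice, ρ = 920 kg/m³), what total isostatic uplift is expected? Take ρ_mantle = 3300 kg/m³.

243 m

Removing the load lets mantle flow back in; uplift u satisfies ρ_ice t = ρ_m u.
u = t ρ_ice/ρ_m = 873 m × 920/3300 = 243 m.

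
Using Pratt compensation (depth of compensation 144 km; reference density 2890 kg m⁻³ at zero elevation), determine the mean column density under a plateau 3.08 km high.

2830 kg m⁻³

Pratt balance: ρ_ref D = ρ (D + h).
ρ = ρ_ref D/(D + h) = 2890 × 144 km/(144 km + 3.08 km) = 2830 kg m⁻³.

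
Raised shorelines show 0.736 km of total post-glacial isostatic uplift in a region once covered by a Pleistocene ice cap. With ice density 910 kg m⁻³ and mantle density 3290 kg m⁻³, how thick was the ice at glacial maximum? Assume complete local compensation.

u = t ρ_ice/ρ_m → t = u ρ_m/ρ_ice = 0.736 km × 3290/910 = 2.66 km.

2.66 km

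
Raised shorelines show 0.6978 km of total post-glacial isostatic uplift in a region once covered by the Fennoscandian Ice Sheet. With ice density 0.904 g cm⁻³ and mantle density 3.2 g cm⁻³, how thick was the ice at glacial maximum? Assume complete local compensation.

u = t ρ_ice/ρ_m → t = u ρ_m/ρ_ice = 0.6978 km × 3.2/0.904 = 2.47 km.

2.47 km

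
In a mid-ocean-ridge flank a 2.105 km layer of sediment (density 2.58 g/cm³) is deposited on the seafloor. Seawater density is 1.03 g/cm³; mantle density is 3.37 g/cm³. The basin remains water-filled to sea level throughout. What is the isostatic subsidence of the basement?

1.39 km

Submarine loading: the sediment displaces seawater, and the subsidence is in turn flooded, so s (ρ_m − ρ_w) = t (ρ_sed − ρ_w).
s = 2.105 km × (2.58 − 1.03) / (3.37 − 1.03) = 1.39 km.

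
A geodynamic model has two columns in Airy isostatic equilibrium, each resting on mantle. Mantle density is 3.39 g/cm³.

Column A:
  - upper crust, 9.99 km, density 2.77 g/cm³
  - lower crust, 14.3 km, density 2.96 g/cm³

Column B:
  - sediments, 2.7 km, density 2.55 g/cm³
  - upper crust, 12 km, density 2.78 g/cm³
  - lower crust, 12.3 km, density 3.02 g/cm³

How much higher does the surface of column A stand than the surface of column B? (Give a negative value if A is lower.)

−0.53 km

For any compensation level in the mantle, the mantle terms cancel and isostasy reduces to e = (Σt_A − Σt_B) − (Σ(ρt)_A − Σ(ρt)_B) / ρ_m.
Σt_A = 24.29 km; Σt_B = 27 km; Σ(ρt)_A = 70.0003; Σ(ρt)_B = 77.391 (in km·g/cm³).
e = (24.29 − 27) − (70.0003 − 77.391) / 3.39 = −0.53 km.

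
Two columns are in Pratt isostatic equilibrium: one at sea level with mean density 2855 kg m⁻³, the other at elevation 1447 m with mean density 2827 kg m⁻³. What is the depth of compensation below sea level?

146000 m

ρ_ref D = ρ (D + h) → D (ρ_ref − ρ) = ρ h.
D = ρ h/(ρ_ref − ρ) = 2827 × 1447 m/(2855 − 2827) = 146000 m.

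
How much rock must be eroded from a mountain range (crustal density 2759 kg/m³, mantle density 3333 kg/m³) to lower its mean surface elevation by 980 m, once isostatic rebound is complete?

5690 m

Net drop Δ = e − u = e − e ρ_c/ρ_m = e (ρ_m − ρ_c)/ρ_m.
e = Δ ρ_m/(ρ_m − ρ_c) = 980 m × 3333/574 = 5690 m.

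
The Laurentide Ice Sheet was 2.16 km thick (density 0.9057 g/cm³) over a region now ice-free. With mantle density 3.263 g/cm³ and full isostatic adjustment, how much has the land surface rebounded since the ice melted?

0.6 km

Removing the load lets mantle flow back in; uplift u satisfies ρ_ice t = ρ_m u.
u = t ρ_ice/ρ_m = 2.16 km × 0.9057/3.263 = 0.6 km.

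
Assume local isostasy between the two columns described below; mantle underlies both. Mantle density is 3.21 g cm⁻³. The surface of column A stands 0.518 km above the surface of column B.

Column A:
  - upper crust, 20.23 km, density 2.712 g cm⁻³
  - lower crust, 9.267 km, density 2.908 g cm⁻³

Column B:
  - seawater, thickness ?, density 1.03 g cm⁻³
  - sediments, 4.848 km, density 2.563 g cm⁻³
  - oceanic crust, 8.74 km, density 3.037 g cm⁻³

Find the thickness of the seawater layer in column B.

3.01 km

Take the compensation level at the base of the deeper column (depth z_c below the surface of column A) and equate Σ ρ_i t_i down to z_c; mantle fills any gap and the z_c terms cancel.
Column A: 20.23×2.712 + 9.267×2.908 + (z_c − 29.497)×3.21
Column B: 0.518×0 + x×1.03 + 4.848×2.563 + 8.74×3.037 + (z_c − 0.518 − 13.588 − x)×3.21
The z_c×3.21 term appears on both sides and cancels. Collect the known terms of each column as K = Σ(ρt)_known − 3.21 × (depth of known layers): K_A = 81.812196 − 3.21×29.497 = −12.873174; K_B = 38.968804 − 3.21×(0.518 + 13.588) = −6.311456.
Balance: K_A = K_B − x×(3.21 − 1.03), so x = (K_B − K_A)/(3.21 − 1.03) = 6.56172/2.18 = 3.01 km.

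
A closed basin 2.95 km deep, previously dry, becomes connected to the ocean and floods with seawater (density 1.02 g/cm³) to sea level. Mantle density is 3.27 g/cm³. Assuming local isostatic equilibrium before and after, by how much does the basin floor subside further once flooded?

After flooding the water column is d + s deep. Its weight must equal the weight of mantle displaced by the extra subsidence s: (d + s) ρ_w = s ρ_m.
s = d ρ_w / (ρ_m − ρ_w) = 2.95 km × 1.02/(3.27 − 1.02) = 1.34 km.

1.34 km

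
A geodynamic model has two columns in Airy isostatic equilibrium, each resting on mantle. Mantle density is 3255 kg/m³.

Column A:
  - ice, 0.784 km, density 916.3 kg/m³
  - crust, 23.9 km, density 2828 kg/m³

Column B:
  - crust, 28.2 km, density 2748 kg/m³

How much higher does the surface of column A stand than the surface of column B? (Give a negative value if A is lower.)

For any compensation level in the mantle, the mantle terms cancel and isostasy reduces to e = (Σt_A − Σt_B) − (Σ(ρt)_A − Σ(ρt)_B) / ρ_m.
Σt_A = 24.684 km; Σt_B = 28.2 km; Σ(ρt)_A = 68307.5792; Σ(ρt)_B = 77493.6 (in km·kg/m³).
e = (24.684 − 28.2) − (68307.5792 − 77493.6) / 3255 = −0.694 km.

−0.694 km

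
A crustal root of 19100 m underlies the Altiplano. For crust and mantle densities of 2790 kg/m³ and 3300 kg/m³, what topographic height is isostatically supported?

In Airy isostatic equilibrium: ρ_c h = (ρ_m − ρ_c) r.
h = r (ρ_m − ρ_c) / ρ_c = 19100 m × (3300 − 2790) / 2790 = 3490 m.

3490 m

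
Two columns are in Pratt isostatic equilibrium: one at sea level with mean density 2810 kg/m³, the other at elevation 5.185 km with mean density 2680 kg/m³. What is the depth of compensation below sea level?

ρ_ref D = ρ (D + h) → D (ρ_ref − ρ) = ρ h.
D = ρ h/(ρ_ref − ρ) = 2680 × 5.185 km/(2810 − 2680) = 107 km.

107 km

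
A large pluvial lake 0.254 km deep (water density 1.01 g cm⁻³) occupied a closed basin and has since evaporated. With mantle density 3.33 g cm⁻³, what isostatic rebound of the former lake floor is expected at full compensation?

u = d ρ_w/ρ_m = 0.254 km × 1.01/3.33 = 0.077 km.

0.077 km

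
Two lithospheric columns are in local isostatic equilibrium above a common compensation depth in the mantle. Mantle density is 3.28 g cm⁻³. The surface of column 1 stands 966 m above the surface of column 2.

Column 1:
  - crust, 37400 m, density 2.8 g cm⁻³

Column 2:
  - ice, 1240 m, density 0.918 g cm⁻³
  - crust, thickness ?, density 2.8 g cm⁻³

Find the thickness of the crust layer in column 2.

Take the compensation level at the base of the deeper column (depth z_c below the surface of column 1) and equate Σ ρ_i t_i down to z_c; mantle fills any gap and the z_c terms cancel.
Column 1: 37400×2.8 + (z_c − 37400)×3.28
Column 2: 966×0 + 1240×0.918 + x×2.8 + (z_c − 966 − 1240 − x)×3.28
The z_c×3.28 term appears on both sides and cancels. Collect the known terms of each column as K = Σ(ρt)_known − 3.28 × (depth of known layers): K_1 = 104720 − 3.28×37400 = −17952; K_2 = 1138.32 − 3.28×(966 + 1240) = −6097.36.
Balance: K_1 = K_2 − x×(3.28 − 2.8), so x = (K_2 − K_1)/(3.28 − 2.8) = 11854.6/0.48 = 24700 m.

24700 m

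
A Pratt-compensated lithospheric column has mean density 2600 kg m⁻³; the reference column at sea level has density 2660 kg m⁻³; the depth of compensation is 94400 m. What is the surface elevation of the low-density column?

2180 m

ρ_ref D = ρ (D + h) → h = D (ρ_ref − ρ)/ρ.
h = 94400 m × (2660 − 2600)/2600 = 2180 m.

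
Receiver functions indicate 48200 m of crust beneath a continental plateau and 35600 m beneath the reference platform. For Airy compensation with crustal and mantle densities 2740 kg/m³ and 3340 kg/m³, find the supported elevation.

2260 m

Excess crust Δ = 48200 m − 35600 m = 12600 m, split between elevation h and root r with h + r = Δ.
Airy balance ρ_c h = (ρ_m − ρ_c) r gives r = h ρ_c/(ρ_m − ρ_c), so h (1 + ρ_c/(ρ_m − ρ_c)) = Δ, i.e. h = Δ (ρ_m − ρ_c)/ρ_m.
h = 12600 m × 600/3340 = 2260 m.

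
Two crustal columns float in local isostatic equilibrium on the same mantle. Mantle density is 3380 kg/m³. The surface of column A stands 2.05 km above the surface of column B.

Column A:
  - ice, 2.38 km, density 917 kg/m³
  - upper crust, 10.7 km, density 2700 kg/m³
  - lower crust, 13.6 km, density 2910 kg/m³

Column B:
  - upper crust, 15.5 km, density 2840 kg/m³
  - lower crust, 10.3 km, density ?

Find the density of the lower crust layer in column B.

2970 kg/m³

Take the compensation level at the base of the deeper column (depth z_c below the surface of column A) and equate Σ ρ_i t_i down to z_c; mantle fills any gap and the z_c terms cancel.
Column A: 2.38×917 + 10.7×2700 + 13.6×2910 + (z_c − 26.68)×3380
Column B: 2.05×0 + 15.5×2840 + 10.3×ρ + (z_c − 2.05 − 25.8)×3380
The z_c×3380 term appears on both sides and cancels. Collect the known terms of each column as K = Σ(ρt)_known − 3380 × (depth of known layers): K_A = 70648.46 − 3380×26.68 = −19529.94; K_B = 44020 − 3380×(2.05 + 25.8) = −50113.
Balance: K_A = K_B + 10.3×ρ, so ρ = (K_A − K_B)/10.3 = 30583.1/10.3 = 2970 kg/m³.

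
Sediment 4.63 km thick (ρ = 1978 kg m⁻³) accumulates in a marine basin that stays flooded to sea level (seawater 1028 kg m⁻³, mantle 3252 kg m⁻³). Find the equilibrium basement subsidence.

1.98 km

Submarine loading: the sediment displaces seawater, and the subsidence is in turn flooded, so s (ρ_m − ρ_w) = t (ρ_sed − ρ_w).
s = 4.63 km × (1978 − 1028) / (3252 − 1028) = 1.98 km.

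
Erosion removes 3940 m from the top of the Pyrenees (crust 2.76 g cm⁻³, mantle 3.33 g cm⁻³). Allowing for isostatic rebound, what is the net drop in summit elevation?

Rebound u = e ρ_c/ρ_m = 3940 m × 2.76/3.33 = 3266 m.
Net surface drop = e − u = 3940 m − 3266 m = e (ρ_m − ρ_c)/ρ_m = 674 m.

674 m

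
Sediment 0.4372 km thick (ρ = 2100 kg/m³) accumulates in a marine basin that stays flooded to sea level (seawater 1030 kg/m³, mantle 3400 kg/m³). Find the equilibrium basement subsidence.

Submarine loading: the sediment displaces seawater, and the subsidence is in turn flooded, so s (ρ_m − ρ_w) = t (ρ_sed − ρ_w).
s = 0.4372 km × (2100 − 1030) / (3400 − 1030) = 0.197 km.

0.197 km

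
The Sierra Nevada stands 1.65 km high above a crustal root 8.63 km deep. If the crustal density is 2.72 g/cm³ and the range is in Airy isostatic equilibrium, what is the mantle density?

Airy balance: ρ_c h = (ρ_m − ρ_c) r → ρ_m = ρ_c (1 + h/r).
ρ_m = 2.72 × (1 + 1.65 km/8.63 km) = 3.24 g/cm³.

3.24 g/cm³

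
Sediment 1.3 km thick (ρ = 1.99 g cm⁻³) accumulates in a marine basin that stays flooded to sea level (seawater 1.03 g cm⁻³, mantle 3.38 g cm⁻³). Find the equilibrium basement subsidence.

Submarine loading: the sediment displaces seawater, and the subsidence is in turn flooded, so s (ρ_m − ρ_w) = t (ρ_sed − ρ_w).
s = 1.3 km × (1.99 − 1.03) / (3.38 − 1.03) = 0.531 km.

0.531 km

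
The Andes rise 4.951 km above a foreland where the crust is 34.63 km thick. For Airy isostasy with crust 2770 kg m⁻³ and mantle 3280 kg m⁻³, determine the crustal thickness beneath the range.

66.5 km

Root depth r = h ρ_c / (ρ_m − ρ_c) = 4.951 km × 2770 / 510 = 26.89 km.
Total thickness = T + h + r = 34.63 km + 4.951 km + 26.89 km = 66.5 km.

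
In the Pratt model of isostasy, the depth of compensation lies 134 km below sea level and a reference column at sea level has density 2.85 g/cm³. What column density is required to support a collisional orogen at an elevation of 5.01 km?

Pratt balance: ρ_ref D = ρ (D + h).
ρ = ρ_ref D/(D + h) = 2.85 × 134 km/(134 km + 5.01 km) = 2.75 g/cm³.

2.75 g/cm³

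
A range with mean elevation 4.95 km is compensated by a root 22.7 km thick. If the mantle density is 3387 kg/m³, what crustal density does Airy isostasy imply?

2780 kg/m³

ρ_c h = (ρ_m − ρ_c) r → ρ_c (h + r) = ρ_m r → ρ_c = ρ_m r / (h + r).
ρ_c = 3387 × 22.7 km / (4.95 km + 22.7 km) = 2780 kg/m³.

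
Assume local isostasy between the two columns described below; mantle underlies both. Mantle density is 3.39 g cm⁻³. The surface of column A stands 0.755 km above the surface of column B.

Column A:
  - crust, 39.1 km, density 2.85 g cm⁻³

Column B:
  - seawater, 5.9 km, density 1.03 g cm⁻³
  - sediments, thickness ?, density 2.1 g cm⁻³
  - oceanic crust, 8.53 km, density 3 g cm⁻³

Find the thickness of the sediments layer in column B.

1.01 km

Take the compensation level at the base of the deeper column (depth z_c below the surface of column A) and equate Σ ρ_i t_i down to z_c; mantle fills any gap and the z_c terms cancel.
Column A: 39.1×2.85 + (z_c − 39.1)×3.39
Column B: 0.755×0 + 5.9×1.03 + x×2.1 + 8.53×3 + (z_c − 0.755 − 14.43 − x)×3.39
The z_c×3.39 term appears on both sides and cancels. Collect the known terms of each column as K = Σ(ρt)_known − 3.39 × (depth of known layers): K_A = 111.435 − 3.39×39.1 = −21.114; K_B = 31.667 − 3.39×(0.755 + 14.43) = −19.81015.
Balance: K_A = K_B − x×(3.39 − 2.1), so x = (K_B − K_A)/(3.39 − 2.1) = 1.30385/1.29 = 1.01 km.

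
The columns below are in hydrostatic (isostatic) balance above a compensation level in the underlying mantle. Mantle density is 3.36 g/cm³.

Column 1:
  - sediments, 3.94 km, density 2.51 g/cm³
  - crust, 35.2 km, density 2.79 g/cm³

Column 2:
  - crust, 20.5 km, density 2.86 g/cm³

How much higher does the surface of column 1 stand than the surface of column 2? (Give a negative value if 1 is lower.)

3.92 km

For any compensation level in the mantle, the mantle terms cancel and isostasy reduces to e = (Σt_1 − Σt_2) − (Σ(ρt)_1 − Σ(ρt)_2) / ρ_m.
Σt_1 = 39.14 km; Σt_2 = 20.5 km; Σ(ρt)_1 = 108.0974; Σ(ρt)_2 = 58.63 (in km·g/cm³).
e = (39.14 − 20.5) − (108.0974 − 58.63) / 3.36 = 3.92 km.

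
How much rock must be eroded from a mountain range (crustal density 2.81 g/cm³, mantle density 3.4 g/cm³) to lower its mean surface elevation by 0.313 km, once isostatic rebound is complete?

1.8 km

Net drop Δ = e − u = e − e ρ_c/ρ_m = e (ρ_m − ρ_c)/ρ_m.
e = Δ ρ_m/(ρ_m − ρ_c) = 0.313 km × 3.4/0.59 = 1.8 km.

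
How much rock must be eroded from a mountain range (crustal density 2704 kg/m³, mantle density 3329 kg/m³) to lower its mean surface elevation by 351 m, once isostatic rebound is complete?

1870 m

Net drop Δ = e − u = e − e ρ_c/ρ_m = e (ρ_m − ρ_c)/ρ_m.
e = Δ ρ_m/(ρ_m − ρ_c) = 351 m × 3329/625 = 1870 m.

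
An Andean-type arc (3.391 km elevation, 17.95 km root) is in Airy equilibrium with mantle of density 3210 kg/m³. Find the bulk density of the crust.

2700 kg/m³

ρ_c h = (ρ_m − ρ_c) r → ρ_c (h + r) = ρ_m r → ρ_c = ρ_m r / (h + r).
ρ_c = 3210 × 17.95 km / (3.391 km + 17.95 km) = 2700 kg/m³.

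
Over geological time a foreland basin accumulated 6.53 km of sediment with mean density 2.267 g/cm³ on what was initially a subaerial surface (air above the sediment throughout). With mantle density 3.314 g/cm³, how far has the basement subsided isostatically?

Subaerial load: s = t ρ_sed / ρ_m = 6.53 km × 2.267/3.314 = 4.47 km.

4.47 km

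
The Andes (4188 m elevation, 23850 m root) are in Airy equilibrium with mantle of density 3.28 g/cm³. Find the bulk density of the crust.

2.79 g/cm³

ρ_c h = (ρ_m − ρ_c) r → ρ_c (h + r) = ρ_m r → ρ_c = ρ_m r / (h + r).
ρ_c = 3.28 × 23850 m / (4188 m + 23850 m) = 2.79 g/cm³.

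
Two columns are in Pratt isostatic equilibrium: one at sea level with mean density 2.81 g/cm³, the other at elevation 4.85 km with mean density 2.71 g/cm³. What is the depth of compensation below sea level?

131 km

ρ_ref D = ρ (D + h) → D (ρ_ref − ρ) = ρ h.
D = ρ h/(ρ_ref − ρ) = 2.71 × 4.85 km/(2.81 − 2.71) = 131 km.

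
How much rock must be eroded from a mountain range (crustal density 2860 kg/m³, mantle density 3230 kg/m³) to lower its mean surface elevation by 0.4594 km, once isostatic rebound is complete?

4.01 km

Net drop Δ = e − u = e − e ρ_c/ρ_m = e (ρ_m − ρ_c)/ρ_m.
e = Δ ρ_m/(ρ_m − ρ_c) = 0.4594 km × 3230/370 = 4.01 km.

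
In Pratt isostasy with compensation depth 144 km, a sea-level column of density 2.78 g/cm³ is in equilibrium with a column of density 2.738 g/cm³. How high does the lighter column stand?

ρ_ref D = ρ (D + h) → h = D (ρ_ref − ρ)/ρ.
h = 144 km × (2.78 − 2.738)/2.738 = 2.21 km.

2.21 km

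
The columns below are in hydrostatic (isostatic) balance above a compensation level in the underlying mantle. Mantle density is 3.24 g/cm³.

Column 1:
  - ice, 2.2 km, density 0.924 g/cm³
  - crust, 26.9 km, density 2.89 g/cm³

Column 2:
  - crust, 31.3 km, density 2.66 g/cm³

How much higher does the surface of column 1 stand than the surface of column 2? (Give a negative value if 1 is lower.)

−1.12 km

For any compensation level in the mantle, the mantle terms cancel and isostasy reduces to e = (Σt_1 − Σt_2) − (Σ(ρt)_1 − Σ(ρt)_2) / ρ_m.
Σt_1 = 29.1 km; Σt_2 = 31.3 km; Σ(ρt)_1 = 79.7738; Σ(ρt)_2 = 83.258 (in km·g/cm³).
e = (29.1 − 31.3) − (79.7738 − 83.258) / 3.24 = −1.12 km.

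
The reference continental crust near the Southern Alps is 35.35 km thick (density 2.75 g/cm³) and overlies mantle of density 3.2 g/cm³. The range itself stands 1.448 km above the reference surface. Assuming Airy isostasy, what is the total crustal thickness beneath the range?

45.6 km

Root depth r = h ρ_c / (ρ_m − ρ_c) = 1.448 km × 2.75 / 0.45 = 8.849 km.
Total thickness = T + h + r = 35.35 km + 1.448 km + 8.849 km = 45.6 km.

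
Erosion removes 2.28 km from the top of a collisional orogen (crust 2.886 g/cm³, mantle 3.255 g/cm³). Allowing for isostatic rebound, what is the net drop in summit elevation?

Rebound u = e ρ_c/ρ_m = 2.28 km × 2.886/3.255 = 2.022 km.
Net surface drop = e − u = 2.28 km − 2.022 km = e (ρ_m − ρ_c)/ρ_m = 0.258 km.

0.258 km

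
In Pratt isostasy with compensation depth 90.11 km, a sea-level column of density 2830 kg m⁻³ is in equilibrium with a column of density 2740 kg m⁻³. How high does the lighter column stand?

ρ_ref D = ρ (D + h) → h = D (ρ_ref − ρ)/ρ.
h = 90.11 km × (2830 − 2740)/2740 = 2.96 km.

2.96 km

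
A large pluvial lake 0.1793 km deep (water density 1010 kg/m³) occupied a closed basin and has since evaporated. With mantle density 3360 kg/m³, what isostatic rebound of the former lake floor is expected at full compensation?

u = d ρ_w/ρ_m = 0.1793 km × 1010/3360 = 0.0539 km.

0.0539 km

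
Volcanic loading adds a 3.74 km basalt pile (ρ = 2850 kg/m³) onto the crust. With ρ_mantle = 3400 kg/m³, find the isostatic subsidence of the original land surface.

Subaerial loading: s = t ρ_load / ρ_m.
s = 3.74 km × 2850/3400 = 3.13 km.

3.13 km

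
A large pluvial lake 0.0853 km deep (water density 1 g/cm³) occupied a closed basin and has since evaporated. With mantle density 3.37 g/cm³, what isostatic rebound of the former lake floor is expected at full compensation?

0.0253 km

u = d ρ_w/ρ_m = 0.0853 km × 1/3.37 = 0.0253 km.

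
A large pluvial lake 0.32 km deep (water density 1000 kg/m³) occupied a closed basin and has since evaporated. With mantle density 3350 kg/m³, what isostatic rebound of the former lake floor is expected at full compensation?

0.0955 km

u = d ρ_w/ρ_m = 0.32 km × 1000/3350 = 0.0955 km.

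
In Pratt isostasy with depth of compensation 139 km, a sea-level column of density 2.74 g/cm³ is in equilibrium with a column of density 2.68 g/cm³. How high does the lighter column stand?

3.11 km

ρ_ref D = ρ (D + h) → h = D (ρ_ref − ρ)/ρ.
h = 139 km × (2.74 − 2.68)/2.68 = 3.11 km.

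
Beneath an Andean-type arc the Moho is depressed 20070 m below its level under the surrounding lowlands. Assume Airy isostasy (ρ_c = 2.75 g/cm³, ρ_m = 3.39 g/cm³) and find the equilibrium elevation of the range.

By Archimedes' principle applied to the lithosphere: ρ_c h = (ρ_m − ρ_c) r.
h = r (ρ_m − ρ_c) / ρ_c = 20070 m × (3.39 − 2.75) / 2.75 = 4670 m.

4670 m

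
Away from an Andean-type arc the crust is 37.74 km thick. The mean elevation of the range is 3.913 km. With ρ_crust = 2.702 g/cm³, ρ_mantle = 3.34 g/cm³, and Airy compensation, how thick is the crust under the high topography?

58.2 km

Root depth r = h ρ_c / (ρ_m − ρ_c) = 3.913 km × 2.702 / 0.638 = 16.57 km.
Total thickness = T + h + r = 37.74 km + 3.913 km + 16.57 km = 58.2 km.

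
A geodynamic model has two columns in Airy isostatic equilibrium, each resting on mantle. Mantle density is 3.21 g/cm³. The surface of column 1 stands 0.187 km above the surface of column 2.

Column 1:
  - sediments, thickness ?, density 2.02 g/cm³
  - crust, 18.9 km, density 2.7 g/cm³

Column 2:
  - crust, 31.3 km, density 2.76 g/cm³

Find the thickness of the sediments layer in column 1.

Take the compensation level at the base of the deeper column (depth z_c below the surface of column 1) and equate Σ ρ_i t_i down to z_c; mantle fills any gap and the z_c terms cancel.
Column 1: x×2.02 + 18.9×2.7 + (z_c − 18.9 − x)×3.21
Column 2: 0.187×0 + 31.3×2.76 + (z_c − 0.187 − 31.3)×3.21
The z_c×3.21 term appears on both sides and cancels. Collect the known terms of each column as K = Σ(ρt)_known − 3.21 × (depth of known layers): K_1 = 51.03 − 3.21×18.9 = −9.639; K_2 = 86.388 − 3.21×(0.187 + 31.3) = −14.68527.
Balance: K_1 − x×(3.21 − 2.02) = K_2, so x = (K_1 − K_2)/(3.21 − 2.02) = 5.04627/1.19 = 4.24 km.

4.24 km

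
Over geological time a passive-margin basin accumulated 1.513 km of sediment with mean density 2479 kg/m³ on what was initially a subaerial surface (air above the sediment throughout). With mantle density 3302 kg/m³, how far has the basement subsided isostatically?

Subaerial load: s = t ρ_sed / ρ_m = 1.513 km × 2479/3302 = 1.14 km.

1.14 km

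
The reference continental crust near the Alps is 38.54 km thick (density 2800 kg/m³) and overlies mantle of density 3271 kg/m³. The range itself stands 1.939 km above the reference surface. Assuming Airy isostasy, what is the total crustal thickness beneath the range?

Root depth r = h ρ_c / (ρ_m − ρ_c) = 1.939 km × 2800 / 471 = 11.53 km.
Total thickness = T + h + r = 38.54 km + 1.939 km + 11.53 km = 52 km.

52 km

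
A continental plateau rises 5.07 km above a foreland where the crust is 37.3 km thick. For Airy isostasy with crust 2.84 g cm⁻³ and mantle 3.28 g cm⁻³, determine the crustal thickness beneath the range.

Root depth r = h ρ_c / (ρ_m − ρ_c) = 5.07 km × 2.84 / 0.44 = 32.72 km.
Total thickness = T + h + r = 37.3 km + 5.07 km + 32.72 km = 75.1 km.

75.1 km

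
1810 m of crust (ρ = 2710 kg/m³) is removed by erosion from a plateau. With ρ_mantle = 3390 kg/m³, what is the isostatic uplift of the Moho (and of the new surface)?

Unloading: uplift u = e ρ_c/ρ_m = 1810 m × 2710/3390 = 1450 m.

1450 m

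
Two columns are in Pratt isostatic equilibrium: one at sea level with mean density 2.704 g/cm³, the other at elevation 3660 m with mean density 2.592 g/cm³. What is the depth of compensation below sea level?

ρ_ref D = ρ (D + h) → D (ρ_ref − ρ) = ρ h.
D = ρ h/(ρ_ref − ρ) = 2.592 × 3660 m/(2.704 − 2.592) = 84700 m.

84700 m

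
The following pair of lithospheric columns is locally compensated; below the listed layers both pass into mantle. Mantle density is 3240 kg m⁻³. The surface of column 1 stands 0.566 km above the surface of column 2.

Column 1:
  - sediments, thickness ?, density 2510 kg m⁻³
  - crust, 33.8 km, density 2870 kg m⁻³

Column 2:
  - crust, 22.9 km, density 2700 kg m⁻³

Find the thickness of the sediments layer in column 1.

Take the compensation level at the base of the deeper column (depth z_c below the surface of column 1) and equate Σ ρ_i t_i down to z_c; mantle fills any gap and the z_c terms cancel.
Column 1: x×2510 + 33.8×2870 + (z_c − 33.8 − x)×3240
Column 2: 0.566×0 + 22.9×2700 + (z_c − 0.566 − 22.9)×3240
The z_c×3240 term appears on both sides and cancels. Collect the known terms of each column as K = Σ(ρt)_known − 3240 × (depth of known layers): K_1 = 97006 − 3240×33.8 = −12506; K_2 = 61830 − 3240×(0.566 + 22.9) = −14199.84.
Balance: K_1 − x×(3240 − 2510) = K_2, so x = (K_1 − K_2)/(3240 − 2510) = 1693.84/730 = 2.32 km.

2.32 km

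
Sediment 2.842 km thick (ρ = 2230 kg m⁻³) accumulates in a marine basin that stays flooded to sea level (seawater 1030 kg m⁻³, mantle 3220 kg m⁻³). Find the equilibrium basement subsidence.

Submarine loading: the sediment displaces seawater, and the subsidence is in turn flooded, so s (ρ_m − ρ_w) = t (ρ_sed − ρ_w).
s = 2.842 km × (2230 − 1030) / (3220 − 1030) = 1.56 km.

1.56 km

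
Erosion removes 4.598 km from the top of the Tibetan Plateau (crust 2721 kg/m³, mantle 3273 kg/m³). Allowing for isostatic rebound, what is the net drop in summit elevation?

0.775 km

Rebound u = e ρ_c/ρ_m = 4.598 km × 2721/3273 = 3.823 km.
Net surface drop = e − u = 4.598 km − 3.823 km = e (ρ_m − ρ_c)/ρ_m = 0.775 km.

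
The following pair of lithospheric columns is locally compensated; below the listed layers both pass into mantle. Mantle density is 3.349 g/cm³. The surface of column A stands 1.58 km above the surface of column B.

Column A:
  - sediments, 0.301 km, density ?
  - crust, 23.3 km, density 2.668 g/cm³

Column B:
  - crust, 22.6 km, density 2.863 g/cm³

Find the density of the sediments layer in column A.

Take the compensation level at the base of the deeper column (depth z_c below the surface of column A) and equate Σ ρ_i t_i down to z_c; mantle fills any gap and the z_c terms cancel.
Column A: 0.301×ρ + 23.3×2.668 + (z_c − 23.601)×3.349
Column B: 1.58×0 + 22.6×2.863 + (z_c − 1.58 − 22.6)×3.349
The z_c×3.349 term appears on both sides and cancels. Collect the known terms of each column as K = Σ(ρt)_known − 3.349 × (depth of known layers): K_A = 62.1644 − 3.349×23.601 = −16.875349; K_B = 64.7038 − 3.349×(1.58 + 22.6) = −16.27502.
Balance: K_A + 0.301×ρ = K_B, so ρ = (K_B − K_A)/0.301 = 0.600329/0.301 = 1.99 g/cm³.

1.99 g/cm³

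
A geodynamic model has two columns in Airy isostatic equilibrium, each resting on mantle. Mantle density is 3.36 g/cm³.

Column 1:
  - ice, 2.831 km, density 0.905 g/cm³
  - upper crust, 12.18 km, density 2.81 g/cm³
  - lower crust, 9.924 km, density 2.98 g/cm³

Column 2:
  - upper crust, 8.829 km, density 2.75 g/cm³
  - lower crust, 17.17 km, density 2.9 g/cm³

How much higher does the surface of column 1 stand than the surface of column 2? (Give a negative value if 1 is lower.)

For any compensation level in the mantle, the mantle terms cancel and isostasy reduces to e = (Σt_1 − Σt_2) − (Σ(ρt)_1 − Σ(ρt)_2) / ρ_m.
Σt_1 = 24.935 km; Σt_2 = 25.999 km; Σ(ρt)_1 = 66.361375; Σ(ρt)_2 = 74.07275 (in km·g/cm³).
e = (24.935 − 25.999) − (66.361375 − 74.07275) / 3.36 = 1.23 km.

1.23 km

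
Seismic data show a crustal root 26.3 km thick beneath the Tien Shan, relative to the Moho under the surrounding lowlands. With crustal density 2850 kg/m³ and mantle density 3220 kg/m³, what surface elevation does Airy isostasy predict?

3.41 km

By Archimedes' principle applied to the lithosphere: ρ_c h = (ρ_m − ρ_c) r.
h = r (ρ_m − ρ_c) / ρ_c = 26.3 km × (3220 − 2850) / 2850 = 3.41 km.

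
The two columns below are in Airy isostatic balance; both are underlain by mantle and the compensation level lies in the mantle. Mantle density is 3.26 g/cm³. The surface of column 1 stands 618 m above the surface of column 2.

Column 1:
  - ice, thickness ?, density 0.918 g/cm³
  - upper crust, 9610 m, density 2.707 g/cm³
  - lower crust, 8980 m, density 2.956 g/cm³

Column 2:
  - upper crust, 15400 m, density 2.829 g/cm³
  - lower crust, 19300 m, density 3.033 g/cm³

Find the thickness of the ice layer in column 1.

Take the compensation level at the base of the deeper column (depth z_c below the surface of column 1) and equate Σ ρ_i t_i down to z_c; mantle fills any gap and the z_c terms cancel.
Column 1: x×0.918 + 9610×2.707 + 8980×2.956 + (z_c − 18590 − x)×3.26
Column 2: 618×0 + 15400×2.829 + 19300×3.033 + (z_c − 618 − 34700)×3.26
The z_c×3.26 term appears on both sides and cancels. Collect the known terms of each column as K = Σ(ρt)_known − 3.26 × (depth of known layers): K_1 = 52559.15 − 3.26×18590 = −8044.25; K_2 = 102103.5 − 3.26×(618 + 34700) = −13033.18.
Balance: K_1 − x×(3.26 − 0.918) = K_2, so x = (K_1 − K_2)/(3.26 − 0.918) = 4988.93/2.342 = 2130 m.

2130 m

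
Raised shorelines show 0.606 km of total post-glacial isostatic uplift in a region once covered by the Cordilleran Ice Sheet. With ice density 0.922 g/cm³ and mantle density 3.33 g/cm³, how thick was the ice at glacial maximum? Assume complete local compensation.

u = t ρ_ice/ρ_m → t = u ρ_m/ρ_ice = 0.606 km × 3.33/0.922 = 2.19 km.

2.19 km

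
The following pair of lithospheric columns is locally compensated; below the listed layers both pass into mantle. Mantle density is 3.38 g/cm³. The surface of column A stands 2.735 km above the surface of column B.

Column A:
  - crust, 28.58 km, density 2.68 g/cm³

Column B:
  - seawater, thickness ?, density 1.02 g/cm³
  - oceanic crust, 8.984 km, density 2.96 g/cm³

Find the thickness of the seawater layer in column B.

2.96 km

Take the compensation level at the base of the deeper column (depth z_c below the surface of column A) and equate Σ ρ_i t_i down to z_c; mantle fills any gap and the z_c terms cancel.
Column A: 28.58×2.68 + (z_c − 28.58)×3.38
Column B: 2.735×0 + x×1.02 + 8.984×2.96 + (z_c − 2.735 − 8.984 − x)×3.38
The z_c×3.38 term appears on both sides and cancels. Collect the known terms of each column as K = Σ(ρt)_known − 3.38 × (depth of known layers): K_A = 76.5944 − 3.38×28.58 = −20.006; K_B = 26.59264 − 3.38×(2.735 + 8.984) = −13.01758.
Balance: K_A = K_B − x×(3.38 − 1.02), so x = (K_B − K_A)/(3.38 − 1.02) = 6.98842/2.36 = 2.96 km.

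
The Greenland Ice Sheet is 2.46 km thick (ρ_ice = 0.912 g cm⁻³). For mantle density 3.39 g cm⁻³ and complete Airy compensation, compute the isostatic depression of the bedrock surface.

For local isostatic compensation: the ice load ρ_ice t is balanced by mantle displaced below, ρ_m s.
s = t ρ_ice / ρ_m = 2.46 km × 0.912/3.39 = 0.662 km.

0.662 km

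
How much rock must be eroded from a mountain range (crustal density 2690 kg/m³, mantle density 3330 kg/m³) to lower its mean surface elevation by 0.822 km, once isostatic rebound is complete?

Net drop Δ = e − u = e − e ρ_c/ρ_m = e (ρ_m − ρ_c)/ρ_m.
e = Δ ρ_m/(ρ_m − ρ_c) = 0.822 km × 3330/640 = 4.28 km.

4.28 km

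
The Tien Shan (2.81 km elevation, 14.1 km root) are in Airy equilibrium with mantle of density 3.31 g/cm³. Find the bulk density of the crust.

ρ_c h = (ρ_m − ρ_c) r → ρ_c (h + r) = ρ_m r → ρ_c = ρ_m r / (h + r).
ρ_c = 3.31 × 14.1 km / (2.81 km + 14.1 km) = 2.76 g/cm³.

2.76 g/cm³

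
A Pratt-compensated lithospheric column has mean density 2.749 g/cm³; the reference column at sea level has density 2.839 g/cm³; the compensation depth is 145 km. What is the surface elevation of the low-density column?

4.75 km

ρ_ref D = ρ (D + h) → h = D (ρ_ref − ρ)/ρ.
h = 145 km × (2.839 − 2.749)/2.749 = 4.75 km.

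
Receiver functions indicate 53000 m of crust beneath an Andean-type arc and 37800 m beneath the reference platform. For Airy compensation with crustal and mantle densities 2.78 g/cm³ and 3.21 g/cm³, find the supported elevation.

2040 m

Excess crust Δ = 53000 m − 37800 m = 15200 m, split between elevation h and root r with h + r = Δ.
Airy balance ρ_c h = (ρ_m − ρ_c) r gives r = h ρ_c/(ρ_m − ρ_c), so h (1 + ρ_c/(ρ_m − ρ_c)) = Δ, i.e. h = Δ (ρ_m − ρ_c)/ρ_m.
h = 15200 m × 0.43/3.21 = 2040 m.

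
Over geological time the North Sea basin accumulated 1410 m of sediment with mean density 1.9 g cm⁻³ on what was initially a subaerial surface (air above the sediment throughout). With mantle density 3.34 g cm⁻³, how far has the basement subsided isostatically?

802 m

Subaerial load: s = t ρ_sed / ρ_m = 1410 m × 1.9/3.34 = 802 m.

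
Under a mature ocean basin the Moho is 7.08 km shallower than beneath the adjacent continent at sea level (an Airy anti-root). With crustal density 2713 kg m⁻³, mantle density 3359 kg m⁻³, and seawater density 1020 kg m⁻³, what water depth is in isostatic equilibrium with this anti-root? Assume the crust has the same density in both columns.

2.7 km

Replacing a thickness d of crust by seawater at the top must be balanced by replacing crust with mantle at the base: d (ρ_c − ρ_w) = a (ρ_m − ρ_c).
d = a (ρ_m − ρ_c)/(ρ_c − ρ_w) = 7.08 km × 646/1693 = 2.7 km.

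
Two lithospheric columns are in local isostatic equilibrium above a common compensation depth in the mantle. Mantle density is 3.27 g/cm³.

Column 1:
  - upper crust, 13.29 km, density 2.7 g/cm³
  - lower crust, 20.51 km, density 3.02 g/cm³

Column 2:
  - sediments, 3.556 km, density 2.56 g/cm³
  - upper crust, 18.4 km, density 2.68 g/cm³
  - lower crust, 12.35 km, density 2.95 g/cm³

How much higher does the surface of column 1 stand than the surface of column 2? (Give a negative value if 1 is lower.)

−1.42 km

For any compensation level in the mantle, the mantle terms cancel and isostasy reduces to e = (Σt_1 − Σt_2) − (Σ(ρt)_1 − Σ(ρt)_2) / ρ_m.
Σt_1 = 33.8 km; Σt_2 = 34.306 km; Σ(ρt)_1 = 97.8232; Σ(ρt)_2 = 94.84786 (in km·g/cm³).
e = (33.8 − 34.306) − (97.8232 − 94.84786) / 3.27 = −1.42 km.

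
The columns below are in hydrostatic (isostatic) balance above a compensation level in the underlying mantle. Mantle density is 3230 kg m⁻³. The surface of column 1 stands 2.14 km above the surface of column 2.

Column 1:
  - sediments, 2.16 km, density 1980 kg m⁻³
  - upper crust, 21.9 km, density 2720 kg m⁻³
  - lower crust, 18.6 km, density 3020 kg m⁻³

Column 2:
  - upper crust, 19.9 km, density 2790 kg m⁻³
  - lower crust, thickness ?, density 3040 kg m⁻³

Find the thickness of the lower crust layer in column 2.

11.1 km

Take the compensation level at the base of the deeper column (depth z_c below the surface of column 1) and equate Σ ρ_i t_i down to z_c; mantle fills any gap and the z_c terms cancel.
Column 1: 2.16×1980 + 21.9×2720 + 18.6×3020 + (z_c − 42.66)×3230
Column 2: 2.14×0 + 19.9×2790 + x×3040 + (z_c − 2.14 − 19.9 − x)×3230
The z_c×3230 term appears on both sides and cancels. Collect the known terms of each column as K = Σ(ρt)_known − 3230 × (depth of known layers): K_1 = 120016.8 − 3230×42.66 = −17775; K_2 = 55521 − 3230×(2.14 + 19.9) = −15668.2.
Balance: K_1 = K_2 − x×(3230 − 3040), so x = (K_2 − K_1)/(3230 − 3040) = 2106.8/190 = 11.1 km.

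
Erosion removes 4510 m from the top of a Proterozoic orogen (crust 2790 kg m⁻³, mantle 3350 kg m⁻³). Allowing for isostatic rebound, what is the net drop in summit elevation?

Rebound u = e ρ_c/ρ_m = 4510 m × 2790/3350 = 3756 m.
Net surface drop = e − u = 4510 m − 3756 m = e (ρ_m − ρ_c)/ρ_m = 754 m.

754 m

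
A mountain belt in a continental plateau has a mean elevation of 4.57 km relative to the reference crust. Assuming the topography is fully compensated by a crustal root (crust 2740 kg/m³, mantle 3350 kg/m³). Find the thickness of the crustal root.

20.5 km

For local isostatic compensation: the weight of the topography is balanced by the buoyancy of the root, ρ_c h = (ρ_m − ρ_c) r.
r = h · ρ_c / (ρ_m − ρ_c) = 4.57 km × 2740 / (3350 − 2740) = 20.5 km.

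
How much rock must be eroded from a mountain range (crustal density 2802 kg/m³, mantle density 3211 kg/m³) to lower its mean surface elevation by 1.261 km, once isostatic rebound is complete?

Net drop Δ = e − u = e − e ρ_c/ρ_m = e (ρ_m − ρ_c)/ρ_m.
e = Δ ρ_m/(ρ_m − ρ_c) = 1.261 km × 3211/409 = 9.9 km.

9.9 km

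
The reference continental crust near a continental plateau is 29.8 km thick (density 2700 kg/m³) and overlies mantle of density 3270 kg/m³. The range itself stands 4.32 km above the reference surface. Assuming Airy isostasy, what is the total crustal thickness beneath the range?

54.6 km

Root depth r = h ρ_c / (ρ_m − ρ_c) = 4.32 km × 2700 / 570 = 20.46 km.
Total thickness = T + h + r = 29.8 km + 4.32 km + 20.46 km = 54.6 km.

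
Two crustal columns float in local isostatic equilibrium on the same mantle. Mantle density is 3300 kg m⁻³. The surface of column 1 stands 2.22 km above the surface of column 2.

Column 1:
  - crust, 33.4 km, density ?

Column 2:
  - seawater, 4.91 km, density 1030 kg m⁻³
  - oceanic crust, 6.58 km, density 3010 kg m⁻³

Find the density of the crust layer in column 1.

Take the compensation level at the base of the deeper column (depth z_c below the surface of column 1) and equate Σ ρ_i t_i down to z_c; mantle fills any gap and the z_c terms cancel.
Column 1: 33.4×ρ + (z_c − 33.4)×3300
Column 2: 2.22×0 + 4.91×1030 + 6.58×3010 + (z_c − 2.22 − 11.49)×3300
The z_c×3300 term appears on both sides and cancels. Collect the known terms of each column as K = Σ(ρt)_known − 3300 × (depth of known layers): K_1 = 0 − 3300×33.4 = −110220; K_2 = 24863.1 − 3300×(2.22 + 11.49) = −20379.9.
Balance: K_1 + 33.4×ρ = K_2, so ρ = (K_2 − K_1)/33.4 = 89840.1/33.4 = 2690 kg m⁻³.

2690 kg m⁻³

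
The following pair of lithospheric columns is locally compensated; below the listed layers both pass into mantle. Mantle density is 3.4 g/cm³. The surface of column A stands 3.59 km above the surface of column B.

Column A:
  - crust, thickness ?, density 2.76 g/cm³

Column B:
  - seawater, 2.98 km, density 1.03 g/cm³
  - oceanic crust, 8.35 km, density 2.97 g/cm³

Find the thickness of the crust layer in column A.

Take the compensation level at the base of the deeper column (depth z_c below the surface of column A) and equate Σ ρ_i t_i down to z_c; mantle fills any gap and the z_c terms cancel.
Column A: x×2.76 + (z_c − 0 − x)×3.4
Column B: 3.59×0 + 2.98×1.03 + 8.35×2.97 + (z_c − 3.59 − 11.33)×3.4
The z_c×3.4 term appears on both sides and cancels. Collect the known terms of each column as K = Σ(ρt)_known − 3.4 × (depth of known layers): K_A = 0 − 3.4×0 = 0; K_B = 27.8689 − 3.4×(3.59 + 11.33) = −22.8591.
Balance: K_A − x×(3.4 − 2.76) = K_B, so x = (K_A − K_B)/(3.4 − 2.76) = 22.8591/0.64 = 35.7 km.

35.7 km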